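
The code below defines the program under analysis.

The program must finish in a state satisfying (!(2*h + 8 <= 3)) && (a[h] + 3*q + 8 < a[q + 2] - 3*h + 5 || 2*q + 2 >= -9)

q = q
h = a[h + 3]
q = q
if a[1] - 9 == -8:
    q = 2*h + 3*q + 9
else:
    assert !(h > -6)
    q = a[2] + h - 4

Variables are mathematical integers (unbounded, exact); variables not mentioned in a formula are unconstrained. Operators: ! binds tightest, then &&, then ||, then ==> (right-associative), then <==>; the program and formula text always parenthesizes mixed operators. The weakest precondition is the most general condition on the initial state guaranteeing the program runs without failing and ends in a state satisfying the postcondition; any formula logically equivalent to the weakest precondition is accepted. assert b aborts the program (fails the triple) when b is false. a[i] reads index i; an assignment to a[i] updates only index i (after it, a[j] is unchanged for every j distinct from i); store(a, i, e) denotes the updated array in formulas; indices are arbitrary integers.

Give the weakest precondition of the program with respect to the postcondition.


Working backward. After the program, the postcondition (!(2*h + 8 <= 3)) && (a[h] + 3*q + 8 < a[q + 2] - 3*h + 5 || 2*q + 2 >= -9) must hold; in canonical form it is (!(2*h <= -5)) && (a[h] + 3*h + 3*q < a[q + 2] - 3 || 2*q >= -11).
Then branch requires (!(2*h <= -5)) && (a[h] + 9*h + 9*q < a[2*h + 3*q + 11] - 30 || 4*h + 6*q >= -29); else branch requires (!(h > -6)) && (!(2*h <= -5)) && (3*a[2] + a[h] + 6*h < a[a[2] + h - 2] + 9 || 2*a[2] + 2*h >= -3).
Before the if: (a[1] == 1 ==> ((!(2*h <= -5)) && (a[h] + 9*h + 9*q < a[2*h + 3*q + 11] - 30 || 4*h + 6*q >= -29))) && ((!(a[1] == 1)) ==> ((!(h > -6)) && (!(2*h <= -5)) && (3*a[2] + a[h] + 6*h < a[a[2] + h - 2] + 9 || 2*a[2] + 2*h >= -3)))
Before q := q: (a[1] == 1 ==> ((!(2*h <= -5)) && (a[h] + 9*h + 9*q < a[2*h + 3*q + 11] - 30 || 4*h + 6*q >= -29))) && ((!(a[1] == 1)) ==> ((!(h > -6)) && (!(2*h <= -5)) && (3*a[2] + a[h] + 6*h < a[a[2] + h - 2] + 9 || 2*a[2] + 2*h >= -3)))
Before h := a[h + 3]: (a[1] == 1 ==> ((!(2*a[h + 3] <= -5)) && (9*a[h + 3] + a[a[h + 3]] + 9*q < a[2*a[h + 3] + 3*q + 11] - 30 || 4*a[h + 3] + 6*q >= -29))) && ((!(a[1] == 1)) ==> ((!(a[h + 3] > -6)) && (!(2*a[h + 3] <= -5)) && (6*a[h + 3] + 3*a[2] + a[a[h + 3]] < a[a[h + 3] + a[2] - 2] + 9 || 2*a[h + 3] + 2*a[2] >= -3)))
Before q := q: (a[1] == 1 ==> ((!(2*a[h + 3] <= -5)) && (9*a[h + 3] + a[a[h + 3]] + 9*q < a[2*a[h + 3] + 3*q + 11] - 30 || 4*a[h + 3] + 6*q >= -29))) && ((!(a[1] == 1)) ==> ((!(a[h + 3] > -6)) && (!(2*a[h + 3] <= -5)) && (6*a[h + 3] + 3*a[2] + a[a[h + 3]] < a[a[h + 3] + a[2] - 2] + 9 || 2*a[h + 3] + 2*a[2] >= -3)))
Answer: WP = (a[1] == 1 ==> ((!(2*a[h + 3] <= -5)) && (9*a[h + 3] + a[a[h + 3]] + 9*q < a[2*a[h + 3] + 3*q + 11] - 30 || 4*a[h + 3] + 6*q >= -29))) && ((!(a[1] == 1)) ==> ((!(a[h + 3] > -6)) && (!(2*a[h + 3] <= -5)) && (6*a[h + 3] + 3*a[2] + a[a[h + 3]] < a[a[h + 3] + a[2] - 2] + 9 || 2*a[h + 3] + 2*a[2] >= -3)))


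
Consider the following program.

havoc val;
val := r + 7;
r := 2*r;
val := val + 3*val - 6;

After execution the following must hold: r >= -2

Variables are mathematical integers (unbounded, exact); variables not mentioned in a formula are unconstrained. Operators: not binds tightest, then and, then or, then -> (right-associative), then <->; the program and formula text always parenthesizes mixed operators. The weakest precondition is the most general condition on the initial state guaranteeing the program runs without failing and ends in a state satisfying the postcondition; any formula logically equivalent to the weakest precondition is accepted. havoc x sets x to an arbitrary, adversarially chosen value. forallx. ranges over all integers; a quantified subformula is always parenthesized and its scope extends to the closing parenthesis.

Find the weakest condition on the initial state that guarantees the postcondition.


Working backward. After the program, r >= -2 must hold.
Before val := val + 3*val - 6: r >= -2
Before r := 2*r: 2*r >= -2
Before val := r + 7: 2*r >= -2
Before havoc val: 2*r >= -2
Answer: WP = 2*r >= -2


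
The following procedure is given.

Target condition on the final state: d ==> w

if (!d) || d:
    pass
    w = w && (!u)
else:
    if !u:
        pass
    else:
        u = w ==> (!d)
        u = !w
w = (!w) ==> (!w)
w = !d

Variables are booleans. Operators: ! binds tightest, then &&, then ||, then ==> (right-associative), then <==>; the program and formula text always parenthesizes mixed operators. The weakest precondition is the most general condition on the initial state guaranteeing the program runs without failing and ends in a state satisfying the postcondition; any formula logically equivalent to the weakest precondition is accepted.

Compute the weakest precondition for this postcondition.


Working backward. After the program, d ==> w must hold.
Before w := !d: d ==> (!d)
Before w := (!w) ==> (!w): d ==> (!d)
Then branch requires d ==> (!d); else branch requires ((!u) ==> (d ==> (!d))) && (u ==> (d ==> (!d))).
Before the if: d ==> (!d)
Answer: WP = d ==> (!d)


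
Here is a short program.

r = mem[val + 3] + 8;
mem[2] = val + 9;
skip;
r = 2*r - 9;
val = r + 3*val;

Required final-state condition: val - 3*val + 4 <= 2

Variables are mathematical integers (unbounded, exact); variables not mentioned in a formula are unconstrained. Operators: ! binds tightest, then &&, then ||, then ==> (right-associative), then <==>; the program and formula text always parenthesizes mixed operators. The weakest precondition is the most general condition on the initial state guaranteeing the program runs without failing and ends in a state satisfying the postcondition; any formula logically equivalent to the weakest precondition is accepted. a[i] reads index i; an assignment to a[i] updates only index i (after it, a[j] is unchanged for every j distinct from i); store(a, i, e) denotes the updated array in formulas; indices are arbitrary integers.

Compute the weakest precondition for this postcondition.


Working backward. After the program, the postcondition val - 3*val + 4 <= 2 must hold; in canonical form it is 2*val >= 2.
Before val := r + 3*val: 2*r + 6*val >= 2
Before r := 2*r - 9: 4*r + 6*val >= 20
Before skip: 4*r + 6*val >= 20
Before mem[2] := val + 9: 4*r + 6*val >= 20
Before r := mem[val + 3] + 8: 4*mem[val + 3] + 6*val >= -12
Answer: WP = 4*mem[val + 3] + 6*val >= -12


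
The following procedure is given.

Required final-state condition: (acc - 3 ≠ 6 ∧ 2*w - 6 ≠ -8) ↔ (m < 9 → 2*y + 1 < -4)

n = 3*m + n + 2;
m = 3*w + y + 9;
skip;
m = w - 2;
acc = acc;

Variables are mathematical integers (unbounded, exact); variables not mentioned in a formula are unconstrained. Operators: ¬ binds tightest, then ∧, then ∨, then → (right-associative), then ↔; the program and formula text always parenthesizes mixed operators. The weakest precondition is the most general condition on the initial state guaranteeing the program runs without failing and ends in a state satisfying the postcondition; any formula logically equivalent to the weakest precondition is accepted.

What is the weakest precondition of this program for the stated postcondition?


Working backward. After the program, the postcondition (acc - 3 ≠ 6 ∧ 2*w - 6 ≠ -8) ↔ (m < 9 → 2*y + 1 < -4) must hold; in canonical form it is (acc ≠ 9 ∧ 2*w ≠ -2) ↔ (m < 9 → 2*y < -5).
Before acc := acc: (acc ≠ 9 ∧ 2*w ≠ -2) ↔ (m < 9 → 2*y < -5)
Before m := w - 2: (acc ≠ 9 ∧ 2*w ≠ -2) ↔ (w < 11 → 2*y < -5)
Before skip: (acc ≠ 9 ∧ 2*w ≠ -2) ↔ (w < 11 → 2*y < -5)
Before m := 3*w + y + 9: (acc ≠ 9 ∧ 2*w ≠ -2) ↔ (w < 11 → 2*y < -5)
Before n := 3*m + n + 2: (acc ≠ 9 ∧ 2*w ≠ -2) ↔ (w < 11 → 2*y < -5)
Answer: WP = (acc ≠ 9 ∧ 2*w ≠ -2) ↔ (w < 11 → 2*y < -5)


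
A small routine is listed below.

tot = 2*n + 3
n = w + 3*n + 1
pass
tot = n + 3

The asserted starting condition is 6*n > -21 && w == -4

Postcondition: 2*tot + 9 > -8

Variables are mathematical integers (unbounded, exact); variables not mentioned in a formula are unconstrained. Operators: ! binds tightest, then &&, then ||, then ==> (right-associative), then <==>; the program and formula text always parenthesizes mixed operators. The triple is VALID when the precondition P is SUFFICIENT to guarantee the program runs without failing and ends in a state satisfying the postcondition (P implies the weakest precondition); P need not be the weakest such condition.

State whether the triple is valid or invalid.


Working backward. After the program, the postcondition 2*tot + 9 > -8 must hold; in canonical form it is 2*tot > -17.
Before tot := n + 3: 2*n > -23
Before skip: 2*n > -23
Before n := w + 3*n + 1: 6*n + 2*w > -25
Before tot := 2*n + 3: 6*n + 2*w > -25
The weakest precondition is 6*n + 2*w > -25.
Check whether 6*n > -21 && w == -4 implies it.
Countermodel: at the initial state n = -3, w = -4, the precondition holds but the weakest precondition fails.
Answer: invalid


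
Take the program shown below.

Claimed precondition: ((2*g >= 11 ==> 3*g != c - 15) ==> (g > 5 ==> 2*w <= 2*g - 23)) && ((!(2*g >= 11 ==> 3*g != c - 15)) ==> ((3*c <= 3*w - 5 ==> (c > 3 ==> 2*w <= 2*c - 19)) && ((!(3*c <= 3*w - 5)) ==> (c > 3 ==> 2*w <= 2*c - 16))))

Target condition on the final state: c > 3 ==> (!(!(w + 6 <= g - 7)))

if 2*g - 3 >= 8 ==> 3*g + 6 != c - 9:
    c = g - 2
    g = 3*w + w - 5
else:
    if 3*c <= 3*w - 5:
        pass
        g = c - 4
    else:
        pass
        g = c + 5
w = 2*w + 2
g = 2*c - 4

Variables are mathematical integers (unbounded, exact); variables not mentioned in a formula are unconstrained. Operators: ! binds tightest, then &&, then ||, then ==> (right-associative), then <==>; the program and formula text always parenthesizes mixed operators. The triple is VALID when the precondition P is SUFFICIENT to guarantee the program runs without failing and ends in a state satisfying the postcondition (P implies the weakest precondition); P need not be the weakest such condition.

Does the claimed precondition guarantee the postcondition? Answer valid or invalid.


Working backward. After the program, the postcondition c > 3 ==> (!(!(w + 6 <= g - 7))) must hold; in canonical form it is c > 3 ==> w <= g - 13.
Before g := 2*c - 4: c > 3 ==> w <= 2*c - 17
Before w := 2*w + 2: c > 3 ==> 2*w <= 2*c - 19
Then branch requires g > 5 ==> 2*w <= 2*g - 23; else branch requires (3*c <= 3*w - 5 ==> (c > 3 ==> 2*w <= 2*c - 19)) && ((!(3*c <= 3*w - 5)) ==> (c > 3 ==> 2*w <= 2*c - 19)).
Before the if: ((2*g >= 11 ==> 3*g != c - 15) ==> (g > 5 ==> 2*w <= 2*g - 23)) && ((!(2*g >= 11 ==> 3*g != c - 15)) ==> ((3*c <= 3*w - 5 ==> (c > 3 ==> 2*w <= 2*c - 19)) && ((!(3*c <= 3*w - 5)) ==> (c > 3 ==> 2*w <= 2*c - 19))))
The weakest precondition is ((2*g >= 11 ==> 3*g != c - 15) ==> (g > 5 ==> 2*w <= 2*g - 23)) && ((!(2*g >= 11 ==> 3*g != c - 15)) ==> ((3*c <= 3*w - 5 ==> (c > 3 ==> 2*w <= 2*c - 19)) && ((!(3*c <= 3*w - 5)) ==> (c > 3 ==> 2*w <= 2*c - 19)))).
Check whether ((2*g >= 11 ==> 3*g != c - 15) ==> (g > 5 ==> 2*w <= 2*g - 23)) && ((!(2*g >= 11 ==> 3*g != c - 15)) ==> ((3*c <= 3*w - 5 ==> (c > 3 ==> 2*w <= 2*c - 19)) && ((!(3*c <= 3*w - 5)) ==> (c > 3 ==> 2*w <= 2*c - 16)))) implies it.
Countermodel: at the initial state c = 33, g = 6, w = 24, the precondition holds but the weakest precondition fails.
Answer: invalid


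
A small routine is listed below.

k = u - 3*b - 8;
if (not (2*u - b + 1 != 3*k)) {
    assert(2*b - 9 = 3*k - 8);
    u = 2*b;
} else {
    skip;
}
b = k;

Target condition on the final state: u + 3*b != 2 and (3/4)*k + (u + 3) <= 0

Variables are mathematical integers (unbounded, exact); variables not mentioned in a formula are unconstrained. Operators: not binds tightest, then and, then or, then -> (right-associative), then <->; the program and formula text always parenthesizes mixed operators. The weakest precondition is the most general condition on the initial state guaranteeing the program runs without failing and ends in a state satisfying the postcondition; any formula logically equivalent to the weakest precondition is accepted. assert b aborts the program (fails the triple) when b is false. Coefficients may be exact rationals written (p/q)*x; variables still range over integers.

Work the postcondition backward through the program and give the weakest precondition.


Working backward. After the program, the postcondition u + 3*b != 2 and (3/4)*k + (u + 3) <= 0 must hold; in canonical form it is 3*b + u != 2 and (3/4)*k + u <= -3.
Before b := k: 3*k + u != 2 and (3/4)*k + u <= -3
Then branch requires 2*b = 3*k + 1 and 2*b + 3*k != 2 and 2*b + (3/4)*k <= -3; else branch requires 3*k + u != 2 and (3/4)*k + u <= -3.
Before the if: ((not (2*u != b + 3*k - 1)) -> (2*b = 3*k + 1 and 2*b + 3*k != 2 and 2*b + (3/4)*k <= -3)) and (2*u != b + 3*k - 1 -> (3*k + u != 2 and (3/4)*k + u <= -3))
Before k := u - 3*b - 8: ((not (8*b != u - 25)) -> (11*b = 3*u - 23 and 3*u != 7*b + 26 and (3/4)*u <= (1/4)*b + 3)) and (8*b != u - 25 -> (4*u != 9*b + 26 and (7/4)*u <= (9/4)*b + 3))
Answer: WP = ((not (8*b != u - 25)) -> (11*b = 3*u - 23 and 3*u != 7*b + 26 and (3/4)*u <= (1/4)*b + 3)) and (8*b != u - 25 -> (4*u != 9*b + 26 and (7/4)*u <= (9/4)*b + 3))


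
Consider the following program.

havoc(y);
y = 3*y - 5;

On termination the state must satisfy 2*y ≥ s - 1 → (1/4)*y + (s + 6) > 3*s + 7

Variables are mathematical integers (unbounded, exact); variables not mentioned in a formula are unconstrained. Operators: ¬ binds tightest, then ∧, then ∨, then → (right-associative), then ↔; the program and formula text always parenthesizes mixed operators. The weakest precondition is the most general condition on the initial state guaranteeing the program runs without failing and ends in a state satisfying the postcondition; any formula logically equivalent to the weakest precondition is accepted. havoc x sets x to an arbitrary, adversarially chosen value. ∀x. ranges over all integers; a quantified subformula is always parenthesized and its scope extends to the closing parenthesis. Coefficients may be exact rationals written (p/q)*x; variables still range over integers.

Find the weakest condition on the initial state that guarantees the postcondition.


Working backward. After the program, the postcondition 2*y ≥ s - 1 → (1/4)*y + (s + 6) > 3*s + 7 must hold; in canonical form it is 2*y ≥ s - 1 → (1/4)*y > 2*s + 1.
Before y := 3*y - 5: 6*y ≥ s + 9 → (3/4)*y > 2*s + 9/4
Before havoc y: ∀y_1. (6*y_1 ≥ s + 9 → (3/4)*y_1 > 2*s + 9/4)
Answer: WP = ∀y_1. (6*y_1 ≥ s + 9 → (3/4)*y_1 > 2*s + 9/4)


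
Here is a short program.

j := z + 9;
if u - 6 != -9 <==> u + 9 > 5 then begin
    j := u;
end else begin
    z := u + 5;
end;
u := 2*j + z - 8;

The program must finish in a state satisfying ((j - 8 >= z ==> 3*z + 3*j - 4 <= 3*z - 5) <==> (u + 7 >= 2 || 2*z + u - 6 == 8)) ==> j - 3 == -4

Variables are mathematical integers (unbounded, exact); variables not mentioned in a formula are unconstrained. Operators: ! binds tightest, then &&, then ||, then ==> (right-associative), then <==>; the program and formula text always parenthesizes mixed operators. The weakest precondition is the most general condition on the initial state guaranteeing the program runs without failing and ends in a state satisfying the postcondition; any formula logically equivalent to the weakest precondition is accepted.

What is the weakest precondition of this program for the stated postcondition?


Working backward. After the program, the postcondition ((j - 8 >= z ==> 3*z + 3*j - 4 <= 3*z - 5) <==> (u + 7 >= 2 || 2*z + u - 6 == 8)) ==> j - 3 == -4 must hold; in canonical form it is ((j >= z + 8 ==> 3*j <= -1) <==> (u >= -5 || u + 2*z == 14)) ==> j == -1.
Before u := 2*j + z - 8: ((j >= z + 8 ==> 3*j <= -1) <==> (2*j + z >= 3 || 2*j + 3*z == 22)) ==> j == -1
Then branch requires ((u >= z + 8 ==> 3*u <= -1) <==> (2*u + z >= 3 || 2*u + 3*z == 22)) ==> u == -1; else branch requires ((j >= u + 13 ==> 3*j <= -1) <==> (2*j + u >= -2 || 2*j + 3*u == 7)) ==> j == -1.
Before the if: ((u != -3 <==> u > -4) ==> (((u >= z + 8 ==> 3*u <= -1) <==> (2*u + z >= 3 || 2*u + 3*z == 22)) ==> u == -1)) && ((!(u != -3 <==> u > -4)) ==> (((j >= u + 13 ==> 3*j <= -1) <==> (2*j + u >= -2 || 2*j + 3*u == 7)) ==> j == -1))
Before j := z + 9: ((u != -3 <==> u > -4) ==> (((u >= z + 8 ==> 3*u <= -1) <==> (2*u + z >= 3 || 2*u + 3*z == 22)) ==> u == -1)) && ((!(u != -3 <==> u > -4)) ==> (((z >= u + 4 ==> 3*z <= -28) <==> (u + 2*z >= -20 || 3*u + 2*z == -11)) ==> z == -10))
Answer: WP = ((u != -3 <==> u > -4) ==> (((u >= z + 8 ==> 3*u <= -1) <==> (2*u + z >= 3 || 2*u + 3*z == 22)) ==> u == -1)) && ((!(u != -3 <==> u > -4)) ==> (((z >= u + 4 ==> 3*z <= -28) <==> (u + 2*z >= -20 || 3*u + 2*z == -11)) ==> z == -10))


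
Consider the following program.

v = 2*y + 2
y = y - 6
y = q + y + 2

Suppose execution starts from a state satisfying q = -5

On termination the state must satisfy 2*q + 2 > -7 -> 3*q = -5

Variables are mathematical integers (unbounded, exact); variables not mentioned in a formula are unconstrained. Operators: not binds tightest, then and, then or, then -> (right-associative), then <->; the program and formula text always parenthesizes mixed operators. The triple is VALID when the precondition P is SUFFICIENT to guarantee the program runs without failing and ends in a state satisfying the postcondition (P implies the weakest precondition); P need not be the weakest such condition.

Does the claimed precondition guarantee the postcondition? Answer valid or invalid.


Working backward. After the program, the postcondition 2*q + 2 > -7 -> 3*q = -5 must hold; in canonical form it is 2*q > -9 -> 3*q = -5.
Before y := q + y + 2: 2*q > -9 -> 3*q = -5
Before y := y - 6: 2*q > -9 -> 3*q = -5
Before v := 2*y + 2: 2*q > -9 -> 3*q = -5
The weakest precondition is 2*q > -9 -> 3*q = -5.
Check whether q = -5 implies it.
Every state satisfying the precondition satisfies the weakest precondition: the implication holds.
Answer: valid


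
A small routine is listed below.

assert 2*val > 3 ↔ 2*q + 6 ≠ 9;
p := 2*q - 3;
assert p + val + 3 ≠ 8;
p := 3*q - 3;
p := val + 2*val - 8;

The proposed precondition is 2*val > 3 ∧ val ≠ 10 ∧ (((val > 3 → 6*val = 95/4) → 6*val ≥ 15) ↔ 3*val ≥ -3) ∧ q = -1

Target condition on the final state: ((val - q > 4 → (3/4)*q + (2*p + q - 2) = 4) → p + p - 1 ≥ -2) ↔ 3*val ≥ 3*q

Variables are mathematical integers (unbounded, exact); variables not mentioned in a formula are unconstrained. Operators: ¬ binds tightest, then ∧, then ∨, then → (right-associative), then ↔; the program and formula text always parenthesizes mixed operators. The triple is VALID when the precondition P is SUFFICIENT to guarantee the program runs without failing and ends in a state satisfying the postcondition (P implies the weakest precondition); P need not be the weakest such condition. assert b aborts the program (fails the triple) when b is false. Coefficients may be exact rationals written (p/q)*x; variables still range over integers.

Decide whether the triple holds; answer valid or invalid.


Working backward. After the program, the postcondition ((val - q > 4 → (3/4)*q + (2*p + q - 2) = 4) → p + p - 1 ≥ -2) ↔ 3*val ≥ 3*q must hold; in canonical form it is ((val > q + 4 → 2*p + (7/4)*q = 6) → 2*p ≥ -1) ↔ 3*val ≥ 3*q.
Before p := val + 2*val - 8: ((val > q + 4 → (7/4)*q + 6*val = 22) → 6*val ≥ 15) ↔ 3*val ≥ 3*q
Before p := 3*q - 3: ((val > q + 4 → (7/4)*q + 6*val = 22) → 6*val ≥ 15) ↔ 3*val ≥ 3*q
Before assert p + val + 3 ≠ 8: p + val ≠ 5 ∧ (((val > q + 4 → (7/4)*q + 6*val = 22) → 6*val ≥ 15) ↔ 3*val ≥ 3*q)
Before p := 2*q - 3: 2*q + val ≠ 8 ∧ (((val > q + 4 → (7/4)*q + 6*val = 22) → 6*val ≥ 15) ↔ 3*val ≥ 3*q)
Before assert 2*val > 3 ↔ 2*q + 6 ≠ 9: (2*val > 3 ↔ 2*q ≠ 3) ∧ 2*q + val ≠ 8 ∧ (((val > q + 4 → (7/4)*q + 6*val = 22) → 6*val ≥ 15) ↔ 3*val ≥ 3*q)
The weakest precondition is (2*val > 3 ↔ 2*q ≠ 3) ∧ 2*q + val ≠ 8 ∧ (((val > q + 4 → (7/4)*q + 6*val = 22) → 6*val ≥ 15) ↔ 3*val ≥ 3*q).
Check whether 2*val > 3 ∧ val ≠ 10 ∧ (((val > 3 → 6*val = 95/4) → 6*val ≥ 15) ↔ 3*val ≥ -3) ∧ q = -1 implies it.
Every state satisfying the precondition satisfies the weakest precondition: the implication holds.
Answer: valid


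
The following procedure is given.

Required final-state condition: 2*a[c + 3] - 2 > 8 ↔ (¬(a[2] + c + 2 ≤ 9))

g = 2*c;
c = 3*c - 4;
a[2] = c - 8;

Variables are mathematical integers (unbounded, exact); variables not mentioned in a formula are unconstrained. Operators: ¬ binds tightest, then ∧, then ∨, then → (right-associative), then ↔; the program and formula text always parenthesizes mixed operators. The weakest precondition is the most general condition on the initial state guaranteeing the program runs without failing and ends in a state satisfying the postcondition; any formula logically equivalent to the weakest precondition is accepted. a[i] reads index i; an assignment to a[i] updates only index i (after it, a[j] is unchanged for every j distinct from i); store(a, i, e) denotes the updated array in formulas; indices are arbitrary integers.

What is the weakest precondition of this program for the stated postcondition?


Working backward. After the program, the postcondition 2*a[c + 3] - 2 > 8 ↔ (¬(a[2] + c + 2 ≤ 9)) must hold; in canonical form it is 2*a[c + 3] > 10 ↔ (¬(a[2] + c ≤ 7)).
Before a[2] := c - 8: 2*store(a, 2, c - 8)[c + 3] > 10 ↔ (¬(2*c ≤ 15))
Before c := 3*c - 4: 2*store(a, 2, 3*c - 12)[3*c - 1] > 10 ↔ (¬(6*c ≤ 23))
Before g := 2*c: 2*store(a, 2, 3*c - 12)[3*c - 1] > 10 ↔ (¬(6*c ≤ 23))
Answer: WP = 2*store(a, 2, 3*c - 12)[3*c - 1] > 10 ↔ (¬(6*c ≤ 23))


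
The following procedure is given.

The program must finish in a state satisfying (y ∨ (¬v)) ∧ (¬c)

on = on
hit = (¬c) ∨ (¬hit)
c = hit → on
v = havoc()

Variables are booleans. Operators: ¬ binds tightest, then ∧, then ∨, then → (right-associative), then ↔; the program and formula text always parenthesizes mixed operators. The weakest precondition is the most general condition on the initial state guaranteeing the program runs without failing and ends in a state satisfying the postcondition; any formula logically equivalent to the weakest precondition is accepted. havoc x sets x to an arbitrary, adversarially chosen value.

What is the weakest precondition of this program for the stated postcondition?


Working backward. After the program, (y ∨ (¬v)) ∧ (¬c) must hold.
Before havoc v: y ∧ (¬c)
Before c := hit → on: y ∧ (¬(hit → on))
Before hit := (¬c) ∨ (¬hit): y ∧ (¬(((¬c) ∨ (¬hit)) → on))
Before on := on: y ∧ (¬(((¬c) ∨ (¬hit)) → on))
Answer: WP = y ∧ (¬(((¬c) ∨ (¬hit)) → on))


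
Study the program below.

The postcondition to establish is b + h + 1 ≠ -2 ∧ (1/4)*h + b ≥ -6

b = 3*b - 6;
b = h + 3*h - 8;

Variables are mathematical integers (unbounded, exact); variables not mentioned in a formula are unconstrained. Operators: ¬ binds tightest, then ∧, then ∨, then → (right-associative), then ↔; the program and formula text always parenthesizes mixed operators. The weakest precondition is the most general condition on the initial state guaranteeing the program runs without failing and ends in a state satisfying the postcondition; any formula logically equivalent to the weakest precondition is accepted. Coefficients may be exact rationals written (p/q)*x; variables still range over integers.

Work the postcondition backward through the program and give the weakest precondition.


Working backward. After the program, the postcondition b + h + 1 ≠ -2 ∧ (1/4)*h + b ≥ -6 must hold; in canonical form it is b + h ≠ -3 ∧ b + (1/4)*h ≥ -6.
Before b := h + 3*h - 8: 5*h ≠ 5 ∧ (17/4)*h ≥ 2
Before b := 3*b - 6: 5*h ≠ 5 ∧ (17/4)*h ≥ 2
Answer: WP = 5*h ≠ 5 ∧ (17/4)*h ≥ 2


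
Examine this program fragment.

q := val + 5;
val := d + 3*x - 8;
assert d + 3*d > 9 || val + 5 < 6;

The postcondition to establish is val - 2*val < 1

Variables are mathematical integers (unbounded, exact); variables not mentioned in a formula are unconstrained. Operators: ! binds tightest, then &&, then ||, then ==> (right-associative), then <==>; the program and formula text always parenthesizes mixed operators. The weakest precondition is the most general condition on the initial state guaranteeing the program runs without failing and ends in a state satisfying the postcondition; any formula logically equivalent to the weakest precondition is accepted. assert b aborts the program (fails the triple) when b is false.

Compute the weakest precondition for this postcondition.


Working backward. After the program, the postcondition val - 2*val < 1 must hold; in canonical form it is val > -1.
Before assert d + 3*d > 9 || val + 5 < 6: (4*d > 9 || val < 1) && val > -1
Before val := d + 3*x - 8: (4*d > 9 || d + 3*x < 9) && d + 3*x > 7
Before q := val + 5: (4*d > 9 || d + 3*x < 9) && d + 3*x > 7
Answer: WP = (4*d > 9 || d + 3*x < 9) && d + 3*x > 7


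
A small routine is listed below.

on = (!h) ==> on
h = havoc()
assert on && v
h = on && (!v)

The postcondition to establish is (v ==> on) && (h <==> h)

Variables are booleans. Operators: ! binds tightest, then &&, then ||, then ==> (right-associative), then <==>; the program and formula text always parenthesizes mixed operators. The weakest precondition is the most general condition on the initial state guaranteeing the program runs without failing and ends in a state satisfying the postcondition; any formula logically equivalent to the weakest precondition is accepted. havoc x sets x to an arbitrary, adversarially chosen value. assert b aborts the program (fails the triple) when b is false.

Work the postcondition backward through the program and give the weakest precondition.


Working backward. After the program, the postcondition (v ==> on) && (h <==> h) must hold; in canonical form it is v ==> on.
Before h := on && (!v): v ==> on
Before assert on && v: on && v && (v ==> on)
Before havoc h: on && v && (v ==> on)
Before on := (!h) ==> on: ((!h) ==> on) && v && (v ==> ((!h) ==> on))
Answer: WP = ((!h) ==> on) && v && (v ==> ((!h) ==> on))


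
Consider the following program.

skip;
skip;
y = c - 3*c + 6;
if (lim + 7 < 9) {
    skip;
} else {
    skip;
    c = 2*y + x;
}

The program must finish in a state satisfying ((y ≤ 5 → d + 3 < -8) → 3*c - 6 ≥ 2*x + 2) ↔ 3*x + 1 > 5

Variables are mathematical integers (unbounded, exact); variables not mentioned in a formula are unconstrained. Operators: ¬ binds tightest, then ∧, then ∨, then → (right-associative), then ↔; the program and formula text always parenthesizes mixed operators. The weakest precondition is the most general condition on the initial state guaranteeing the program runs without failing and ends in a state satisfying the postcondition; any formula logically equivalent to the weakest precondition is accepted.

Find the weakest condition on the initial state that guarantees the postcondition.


Working backward. After the program, the postcondition ((y ≤ 5 → d + 3 < -8) → 3*c - 6 ≥ 2*x + 2) ↔ 3*x + 1 > 5 must hold; in canonical form it is ((y ≤ 5 → d < -11) → 3*c ≥ 2*x + 8) ↔ 3*x > 4.
Then branch requires ((y ≤ 5 → d < -11) → 3*c ≥ 2*x + 8) ↔ 3*x > 4; else branch requires ((y ≤ 5 → d < -11) → x + 6*y ≥ 8) ↔ 3*x > 4.
Before the if: (lim < 2 → (((y ≤ 5 → d < -11) → 3*c ≥ 2*x + 8) ↔ 3*x > 4)) ∧ ((¬(lim < 2)) → (((y ≤ 5 → d < -11) → x + 6*y ≥ 8) ↔ 3*x > 4))
Before y := c - 3*c + 6: (lim < 2 → (((2*c ≥ 1 → d < -11) → 3*c ≥ 2*x + 8) ↔ 3*x > 4)) ∧ ((¬(lim < 2)) → (((2*c ≥ 1 → d < -11) → x ≥ 12*c - 28) ↔ 3*x > 4))
Before skip: (lim < 2 → (((2*c ≥ 1 → d < -11) → 3*c ≥ 2*x + 8) ↔ 3*x > 4)) ∧ ((¬(lim < 2)) → (((2*c ≥ 1 → d < -11) → x ≥ 12*c - 28) ↔ 3*x > 4))
Before skip: (lim < 2 → (((2*c ≥ 1 → d < -11) → 3*c ≥ 2*x + 8) ↔ 3*x > 4)) ∧ ((¬(lim < 2)) → (((2*c ≥ 1 → d < -11) → x ≥ 12*c - 28) ↔ 3*x > 4))
Answer: WP = (lim < 2 → (((2*c ≥ 1 → d < -11) → 3*c ≥ 2*x + 8) ↔ 3*x > 4)) ∧ ((¬(lim < 2)) → (((2*c ≥ 1 → d < -11) → x ≥ 12*c - 28) ↔ 3*x > 4))


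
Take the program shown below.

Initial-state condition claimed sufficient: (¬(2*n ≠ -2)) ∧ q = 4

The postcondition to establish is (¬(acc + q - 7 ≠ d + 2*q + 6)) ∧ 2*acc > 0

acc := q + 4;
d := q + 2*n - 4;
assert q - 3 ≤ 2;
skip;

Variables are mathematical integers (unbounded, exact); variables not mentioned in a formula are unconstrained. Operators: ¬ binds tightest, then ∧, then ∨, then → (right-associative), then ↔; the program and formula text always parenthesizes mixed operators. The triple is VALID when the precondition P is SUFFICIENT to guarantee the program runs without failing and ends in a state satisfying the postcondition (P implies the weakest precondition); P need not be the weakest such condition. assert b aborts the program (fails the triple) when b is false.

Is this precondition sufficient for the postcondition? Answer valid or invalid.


Working backward. After the program, the postcondition (¬(acc + q - 7 ≠ d + 2*q + 6)) ∧ 2*acc > 0 must hold; in canonical form it is (¬(acc ≠ d + q + 13)) ∧ 2*acc > 0.
Before skip: (¬(acc ≠ d + q + 13)) ∧ 2*acc > 0
Before assert q - 3 ≤ 2: q ≤ 5 ∧ (¬(acc ≠ d + q + 13)) ∧ 2*acc > 0
Before d := q + 2*n - 4: q ≤ 5 ∧ (¬(acc ≠ 2*n + 2*q + 9)) ∧ 2*acc > 0
Before acc := q + 4: q ≤ 5 ∧ (¬(2*n + q ≠ -5)) ∧ 2*q > -8
The weakest precondition is q ≤ 5 ∧ (¬(2*n + q ≠ -5)) ∧ 2*q > -8.
Check whether (¬(2*n ≠ -2)) ∧ q = 4 implies it.
Countermodel: at the initial state n = -1, q = 4, the precondition holds but the weakest precondition fails.
Answer: invalid


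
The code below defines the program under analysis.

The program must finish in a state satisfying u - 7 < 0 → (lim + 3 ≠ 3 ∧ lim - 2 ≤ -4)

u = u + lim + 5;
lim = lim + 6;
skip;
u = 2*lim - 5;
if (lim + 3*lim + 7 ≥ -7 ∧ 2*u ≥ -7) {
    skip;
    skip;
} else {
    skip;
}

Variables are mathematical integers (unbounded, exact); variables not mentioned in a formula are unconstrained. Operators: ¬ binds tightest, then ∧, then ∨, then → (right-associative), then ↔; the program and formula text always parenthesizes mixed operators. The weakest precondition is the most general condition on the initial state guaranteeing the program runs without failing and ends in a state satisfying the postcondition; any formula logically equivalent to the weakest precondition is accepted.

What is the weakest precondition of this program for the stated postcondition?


Working backward. After the program, the postcondition u - 7 < 0 → (lim + 3 ≠ 3 ∧ lim - 2 ≤ -4) must hold; in canonical form it is u < 7 → (lim ≠ 0 ∧ lim ≤ -2).
Then branch requires u < 7 → (lim ≠ 0 ∧ lim ≤ -2); else branch requires u < 7 → (lim ≠ 0 ∧ lim ≤ -2).
Before the if: ((4*lim ≥ -14 ∧ 2*u ≥ -7) → (u < 7 → (lim ≠ 0 ∧ lim ≤ -2))) ∧ ((¬(4*lim ≥ -14 ∧ 2*u ≥ -7)) → (u < 7 → (lim ≠ 0 ∧ lim ≤ -2)))
Before u := 2*lim - 5: ((4*lim ≥ -14 ∧ 4*lim ≥ 3) → (2*lim < 12 → (lim ≠ 0 ∧ lim ≤ -2))) ∧ ((¬(4*lim ≥ -14 ∧ 4*lim ≥ 3)) → (2*lim < 12 → (lim ≠ 0 ∧ lim ≤ -2)))
Before skip: ((4*lim ≥ -14 ∧ 4*lim ≥ 3) → (2*lim < 12 → (lim ≠ 0 ∧ lim ≤ -2))) ∧ ((¬(4*lim ≥ -14 ∧ 4*lim ≥ 3)) → (2*lim < 12 → (lim ≠ 0 ∧ lim ≤ -2)))
Before lim := lim + 6: ((4*lim ≥ -38 ∧ 4*lim ≥ -21) → (2*lim < 0 → (lim ≠ -6 ∧ lim ≤ -8))) ∧ ((¬(4*lim ≥ -38 ∧ 4*lim ≥ -21)) → (2*lim < 0 → (lim ≠ -6 ∧ lim ≤ -8)))
Before u := u + lim + 5: ((4*lim ≥ -38 ∧ 4*lim ≥ -21) → (2*lim < 0 → (lim ≠ -6 ∧ lim ≤ -8))) ∧ ((¬(4*lim ≥ -38 ∧ 4*lim ≥ -21)) → (2*lim < 0 → (lim ≠ -6 ∧ lim ≤ -8)))
Answer: WP = ((4*lim ≥ -38 ∧ 4*lim ≥ -21) → (2*lim < 0 → (lim ≠ -6 ∧ lim ≤ -8))) ∧ ((¬(4*lim ≥ -38 ∧ 4*lim ≥ -21)) → (2*lim < 0 → (lim ≠ -6 ∧ lim ≤ -8)))


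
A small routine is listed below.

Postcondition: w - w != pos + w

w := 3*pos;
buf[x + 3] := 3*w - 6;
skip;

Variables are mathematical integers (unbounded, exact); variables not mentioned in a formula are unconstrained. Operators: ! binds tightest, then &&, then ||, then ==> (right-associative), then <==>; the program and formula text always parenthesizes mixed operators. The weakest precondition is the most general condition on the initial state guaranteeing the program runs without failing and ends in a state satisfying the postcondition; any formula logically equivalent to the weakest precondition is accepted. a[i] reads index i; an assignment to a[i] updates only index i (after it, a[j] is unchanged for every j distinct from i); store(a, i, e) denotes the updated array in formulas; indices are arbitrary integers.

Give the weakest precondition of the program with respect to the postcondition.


Working backward. After the program, the postcondition w - w != pos + w must hold; in canonical form it is pos + w != 0.
Before skip: pos + w != 0
Before buf[x + 3] := 3*w - 6: pos + w != 0
Before w := 3*pos: 4*pos != 0
Answer: WP = 4*pos != 0


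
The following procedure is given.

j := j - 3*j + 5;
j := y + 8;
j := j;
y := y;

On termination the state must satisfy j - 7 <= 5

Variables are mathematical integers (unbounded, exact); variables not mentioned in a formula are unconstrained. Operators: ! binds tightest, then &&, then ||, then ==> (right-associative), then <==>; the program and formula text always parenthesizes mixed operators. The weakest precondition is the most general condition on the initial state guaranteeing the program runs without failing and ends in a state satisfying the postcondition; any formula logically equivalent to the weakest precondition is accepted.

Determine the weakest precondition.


Working backward. After the program, the postcondition j - 7 <= 5 must hold; in canonical form it is j <= 12.
Before y := y: j <= 12
Before j := j: j <= 12
Before j := y + 8: y <= 4
Before j := j - 3*j + 5: y <= 4
Answer: WP = y <= 4


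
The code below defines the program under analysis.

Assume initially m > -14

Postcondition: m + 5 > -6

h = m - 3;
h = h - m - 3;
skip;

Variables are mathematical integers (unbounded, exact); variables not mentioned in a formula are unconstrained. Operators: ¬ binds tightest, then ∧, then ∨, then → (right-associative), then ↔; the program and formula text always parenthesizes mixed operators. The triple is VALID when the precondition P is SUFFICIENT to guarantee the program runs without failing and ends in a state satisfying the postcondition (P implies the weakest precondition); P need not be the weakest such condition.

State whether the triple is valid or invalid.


Working backward. After the program, the postcondition m + 5 > -6 must hold; in canonical form it is m > -11.
Before skip: m > -11
Before h := h - m - 3: m > -11
Before h := m - 3: m > -11
The weakest precondition is m > -11.
Check whether m > -14 implies it.
Countermodel: at the initial state m = -13, the precondition holds but the weakest precondition fails.
Answer: invalid


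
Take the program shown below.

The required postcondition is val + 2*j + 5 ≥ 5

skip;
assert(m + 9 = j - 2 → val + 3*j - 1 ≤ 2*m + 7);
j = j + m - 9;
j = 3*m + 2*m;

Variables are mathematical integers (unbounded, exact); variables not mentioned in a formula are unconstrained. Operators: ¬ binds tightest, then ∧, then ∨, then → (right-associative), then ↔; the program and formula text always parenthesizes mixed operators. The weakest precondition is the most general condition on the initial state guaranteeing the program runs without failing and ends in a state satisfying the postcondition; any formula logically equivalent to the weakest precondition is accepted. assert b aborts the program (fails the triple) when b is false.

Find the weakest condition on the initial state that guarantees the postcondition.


Working backward. After the program, the postcondition val + 2*j + 5 ≥ 5 must hold; in canonical form it is 2*j + val ≥ 0.
Before j := 3*m + 2*m: 10*m + val ≥ 0
Before j := j + m - 9: 10*m + val ≥ 0
Before assert m + 9 = j - 2 → val + 3*j - 1 ≤ 2*m + 7: (m = j - 11 → 3*j + val ≤ 2*m + 8) ∧ 10*m + val ≥ 0
Before skip: (m = j - 11 → 3*j + val ≤ 2*m + 8) ∧ 10*m + val ≥ 0
Answer: WP = (m = j - 11 → 3*j + val ≤ 2*m + 8) ∧ 10*m + val ≥ 0


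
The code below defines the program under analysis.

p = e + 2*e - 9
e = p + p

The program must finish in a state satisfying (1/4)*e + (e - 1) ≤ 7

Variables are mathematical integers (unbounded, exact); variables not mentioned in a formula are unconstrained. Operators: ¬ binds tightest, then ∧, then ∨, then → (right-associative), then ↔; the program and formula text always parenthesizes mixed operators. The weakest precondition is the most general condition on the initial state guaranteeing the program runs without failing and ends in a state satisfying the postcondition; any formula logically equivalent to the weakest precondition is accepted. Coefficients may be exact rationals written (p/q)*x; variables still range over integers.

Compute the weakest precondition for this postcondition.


Working backward. After the program, the postcondition (1/4)*e + (e - 1) ≤ 7 must hold; in canonical form it is (5/4)*e ≤ 8.
Before e := p + p: (5/2)*p ≤ 8
Before p := e + 2*e - 9: (15/2)*e ≤ 61/2
Answer: WP = (15/2)*e ≤ 61/2


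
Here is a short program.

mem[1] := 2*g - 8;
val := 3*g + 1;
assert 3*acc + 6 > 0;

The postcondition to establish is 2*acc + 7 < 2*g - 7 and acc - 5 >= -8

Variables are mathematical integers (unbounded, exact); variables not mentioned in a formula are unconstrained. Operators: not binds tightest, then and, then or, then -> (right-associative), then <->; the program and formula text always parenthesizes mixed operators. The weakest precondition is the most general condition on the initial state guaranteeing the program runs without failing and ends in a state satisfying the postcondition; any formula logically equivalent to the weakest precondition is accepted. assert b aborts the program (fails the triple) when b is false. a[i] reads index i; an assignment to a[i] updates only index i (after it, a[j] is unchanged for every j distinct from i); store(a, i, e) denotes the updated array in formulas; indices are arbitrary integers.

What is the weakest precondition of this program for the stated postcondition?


Working backward. After the program, the postcondition 2*acc + 7 < 2*g - 7 and acc - 5 >= -8 must hold; in canonical form it is 2*acc < 2*g - 14 and acc >= -3.
Before assert 3*acc + 6 > 0: 3*acc > -6 and 2*acc < 2*g - 14 and acc >= -3
Before val := 3*g + 1: 3*acc > -6 and 2*acc < 2*g - 14 and acc >= -3
Before mem[1] := 2*g - 8: 3*acc > -6 and 2*acc < 2*g - 14 and acc >= -3
Answer: WP = 3*acc > -6 and 2*acc < 2*g - 14 and acc >= -3


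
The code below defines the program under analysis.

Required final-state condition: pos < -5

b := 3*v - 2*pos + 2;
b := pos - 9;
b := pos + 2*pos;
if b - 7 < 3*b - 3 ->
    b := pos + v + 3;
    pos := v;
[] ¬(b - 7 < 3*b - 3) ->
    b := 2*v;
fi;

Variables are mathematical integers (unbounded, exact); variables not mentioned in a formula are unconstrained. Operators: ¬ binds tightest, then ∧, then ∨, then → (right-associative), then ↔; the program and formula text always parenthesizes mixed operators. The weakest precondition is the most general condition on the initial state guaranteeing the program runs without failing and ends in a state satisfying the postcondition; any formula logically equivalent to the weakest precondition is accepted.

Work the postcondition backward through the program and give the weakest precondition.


Working backward. After the program, pos < -5 must hold.
Then branch requires v < -5; else branch requires pos < -5.
Before the if: (2*b > -4 → v < -5) ∧ ((¬(2*b > -4)) → pos < -5)
Before b := pos + 2*pos: (6*pos > -4 → v < -5) ∧ ((¬(6*pos > -4)) → pos < -5)
Before b := pos - 9: (6*pos > -4 → v < -5) ∧ ((¬(6*pos > -4)) → pos < -5)
Before b := 3*v - 2*pos + 2: (6*pos > -4 → v < -5) ∧ ((¬(6*pos > -4)) → pos < -5)
Answer: WP = (6*pos > -4 → v < -5) ∧ ((¬(6*pos > -4)) → pos < -5)
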